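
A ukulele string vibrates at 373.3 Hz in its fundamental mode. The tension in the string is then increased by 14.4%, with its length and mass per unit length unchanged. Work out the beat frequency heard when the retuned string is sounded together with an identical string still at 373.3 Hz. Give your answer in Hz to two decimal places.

For a string, f ∝ √T, so the new frequency is 373.3·√1.144 = 399.2740 Hz.
f_beat = |399.2740 − 373.3| = 25.97 Hz.

25.97 Hz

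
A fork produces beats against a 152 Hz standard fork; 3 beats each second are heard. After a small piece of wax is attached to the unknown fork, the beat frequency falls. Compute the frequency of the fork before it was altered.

|f − 152| = 3, so the fork was at either 149 Hz or 155 Hz.
Loading a fork with wax lowers its frequency; the adjustment lowers the fork's frequency.
The beat rate fell, so the adjustment moved the fork toward 152 Hz — it must have started above the reference.

155 Hz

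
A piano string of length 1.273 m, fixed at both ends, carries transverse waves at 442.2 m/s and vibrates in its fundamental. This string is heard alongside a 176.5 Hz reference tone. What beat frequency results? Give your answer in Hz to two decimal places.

For a string fixed at both ends, f_n = n·v/(2L) = 1·442.2/(2·1.273) = 173.6842 Hz.
f_beat = |173.6842 − 176.5| = 2.82 Hz.

2.82 Hz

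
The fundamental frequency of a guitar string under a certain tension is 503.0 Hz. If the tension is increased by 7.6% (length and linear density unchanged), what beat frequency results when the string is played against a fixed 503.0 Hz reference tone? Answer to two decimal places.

18.76 Hz

For a string, f ∝ √T, so the new frequency is 503.0·√1.076 = 521.7640 Hz.
f_beat = |521.7640 − 503.0| = 18.76 Hz.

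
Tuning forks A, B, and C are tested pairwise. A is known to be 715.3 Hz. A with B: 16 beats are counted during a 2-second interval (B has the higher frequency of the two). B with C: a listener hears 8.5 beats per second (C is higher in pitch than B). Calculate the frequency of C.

731.8 Hz

A–B: Beat frequency = 16/2 = 8 Hz.
B is above A, so f_B = 715.3 + 8 = 723.3 Hz.
C is above B, so f_C = 723.3 + 8.5 = 731.8 Hz.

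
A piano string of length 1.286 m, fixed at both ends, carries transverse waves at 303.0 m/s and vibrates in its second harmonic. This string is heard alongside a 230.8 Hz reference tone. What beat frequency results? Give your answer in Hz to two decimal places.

4.81 Hz

For a string fixed at both ends, f_n = n·v/(2L) = 2·303.0/(2·1.286) = 235.6143 Hz.
f_beat = |235.6143 − 230.8| = 4.81 Hz.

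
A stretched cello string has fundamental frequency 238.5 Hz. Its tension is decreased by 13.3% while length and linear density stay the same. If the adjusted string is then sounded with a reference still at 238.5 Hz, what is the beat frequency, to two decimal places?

16.43 Hz

For a string, f ∝ √T, so the new frequency is 238.5·√0.867 = 222.0741 Hz.
f_beat = |222.0741 − 238.5| = 16.43 Hz.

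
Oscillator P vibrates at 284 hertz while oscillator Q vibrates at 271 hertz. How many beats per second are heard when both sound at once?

13 Hz

Beats arise from superposition of two nearby frequencies; the beat rate is |f₁ − f₂|.
|284 − 271| = 13 Hz.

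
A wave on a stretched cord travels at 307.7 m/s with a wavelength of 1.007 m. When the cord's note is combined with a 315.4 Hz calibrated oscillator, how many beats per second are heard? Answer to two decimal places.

Source frequency f = v/λ = 307.7/1.007 = 305.5611 Hz.
f_beat = |305.5611 − 315.4| = 9.84 Hz.

9.84 Hz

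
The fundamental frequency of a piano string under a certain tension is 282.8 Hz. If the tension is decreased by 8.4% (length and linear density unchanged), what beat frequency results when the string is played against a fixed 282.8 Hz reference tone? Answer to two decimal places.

12.14 Hz

For a string, f ∝ √T, so the new frequency is 282.8·√0.916 = 270.6619 Hz.
f_beat = |270.6619 − 282.8| = 12.14 Hz.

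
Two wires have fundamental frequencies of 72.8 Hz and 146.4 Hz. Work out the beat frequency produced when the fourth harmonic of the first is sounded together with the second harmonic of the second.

1.6 Hz

Fourth harmonic of the first: 4·72.8 = 291.2 Hz.
Second harmonic of the second: 2·146.4 = 292.8 Hz.
f_beat = |291.2 − 292.8| = 1.6 Hz.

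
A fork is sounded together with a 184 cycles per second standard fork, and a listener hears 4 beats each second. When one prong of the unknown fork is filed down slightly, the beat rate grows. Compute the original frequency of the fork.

|f − 184| = 4, so the fork was at either 180 Hz or 188 Hz.
Filing a prong removes mass and raises the fork's frequency; the adjustment raises the fork's frequency.
The beat rate rose, so the adjustment moved the fork further from 184 Hz — it was already above the reference.

188 Hz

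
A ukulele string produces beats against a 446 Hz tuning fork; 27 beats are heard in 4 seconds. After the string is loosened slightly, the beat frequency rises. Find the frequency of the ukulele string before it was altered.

Beat frequency = 27/4 = 6.75 Hz.
|f − 446| = 6.75, so the ukulele string was at either 439.25 Hz or 452.75 Hz.
Reducing tension lowers a string's frequency; the adjustment lowers the ukulele string's frequency.
The beat rate rose, so the adjustment moved the ukulele string further from 446 Hz — it was already below the reference.

439.25 Hz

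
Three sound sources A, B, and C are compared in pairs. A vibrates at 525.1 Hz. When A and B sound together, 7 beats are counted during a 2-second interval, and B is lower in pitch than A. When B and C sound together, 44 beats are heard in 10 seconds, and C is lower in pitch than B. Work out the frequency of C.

517.2 Hz

A–B: Beat frequency = 7/2 = 3.5 Hz.
B is below A, so f_B = 525.1 − 3.5 = 521.6 Hz.
B–C: Beat frequency = 44/10 = 4.4 Hz.
C is below B, so f_C = 521.6 − 4.4 = 517.2 Hz.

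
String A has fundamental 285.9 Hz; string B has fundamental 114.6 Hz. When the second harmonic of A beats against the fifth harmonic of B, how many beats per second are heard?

Second harmonic of the first: 2·285.9 = 571.8 Hz.
Fifth harmonic of the second: 5·114.6 = 573.0 Hz.
f_beat = |571.8 − 573.0| = 1.2 Hz.

1.2 Hz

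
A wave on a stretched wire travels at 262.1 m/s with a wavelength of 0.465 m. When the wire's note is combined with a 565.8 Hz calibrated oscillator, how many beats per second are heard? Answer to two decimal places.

Source frequency f = v/λ = 262.1/0.465 = 563.6559 Hz.
f_beat = |563.6559 − 565.8| = 2.14 Hz.

2.14 Hz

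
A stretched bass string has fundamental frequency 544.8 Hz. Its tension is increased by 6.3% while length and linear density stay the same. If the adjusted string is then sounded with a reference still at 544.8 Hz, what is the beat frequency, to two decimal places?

For a string, f ∝ √T, so the new frequency is 544.8·√1.063 = 561.6991 Hz.
f_beat = |561.6991 − 544.8| = 16.90 Hz.

16.90 Hz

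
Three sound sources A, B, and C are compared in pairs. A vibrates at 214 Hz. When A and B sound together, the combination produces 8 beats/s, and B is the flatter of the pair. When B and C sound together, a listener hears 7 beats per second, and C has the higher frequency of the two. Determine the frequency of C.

213 Hz

B is below A, so f_B = 214 − 8 = 206 Hz.
C is above B, so f_C = 206 + 7 = 213 Hz.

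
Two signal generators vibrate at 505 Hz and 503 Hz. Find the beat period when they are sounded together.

0.500 s

f_beat = |505 − 503| = 2 Hz.
Beat period T = 1 / f_beat = 1 / 2 s.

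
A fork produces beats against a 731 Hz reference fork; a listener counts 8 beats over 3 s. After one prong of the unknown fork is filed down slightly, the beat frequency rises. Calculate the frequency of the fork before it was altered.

733.6667 Hz

Beat frequency = 8/3 = 2.6667 Hz.
|f − 731| = 2.6667, so the fork was at either 728.3333 Hz or 733.6667 Hz.
Filing a prong removes mass and raises the fork's frequency; the adjustment raises the fork's frequency.
The beat rate rose, so the adjustment moved the fork further from 731 Hz — it was already above the reference.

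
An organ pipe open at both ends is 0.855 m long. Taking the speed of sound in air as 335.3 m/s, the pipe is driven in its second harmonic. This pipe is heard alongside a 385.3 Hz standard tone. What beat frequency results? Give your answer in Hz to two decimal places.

Open pipe: f_n = n·v/(2L) = 2·335.3/(2·0.855) = 392.1637 Hz.
f_beat = |392.1637 − 385.3| = 6.86 Hz.

6.86 Hz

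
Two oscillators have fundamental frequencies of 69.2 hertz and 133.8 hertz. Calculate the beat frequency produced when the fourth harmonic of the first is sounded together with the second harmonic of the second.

Fourth harmonic of the first: 4·69.2 = 276.8 Hz.
Second harmonic of the second: 2·133.8 = 267.6 Hz.
f_beat = |276.8 − 267.6| = 9.2 Hz.

9.2 Hz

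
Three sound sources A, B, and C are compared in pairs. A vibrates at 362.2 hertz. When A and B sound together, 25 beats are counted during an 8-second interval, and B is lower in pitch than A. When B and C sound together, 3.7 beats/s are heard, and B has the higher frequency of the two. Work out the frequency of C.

355.375 Hz

A–B: Beat frequency = 25/8 = 3.125 Hz.
B is below A, so f_B = 362.2 − 3.125 = 359.075 Hz.
C is below B, so f_C = 359.075 − 3.7 = 355.375 Hz.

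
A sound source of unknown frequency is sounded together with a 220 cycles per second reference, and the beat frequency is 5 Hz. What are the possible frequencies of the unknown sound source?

|f − 220| = 5, so f = 220 ± 5.

215 Hz or 225 Hz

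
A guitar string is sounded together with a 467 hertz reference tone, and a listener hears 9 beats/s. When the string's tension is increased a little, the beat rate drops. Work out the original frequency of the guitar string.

|f − 467| = 9, so the guitar string was at either 458 Hz or 476 Hz.
Higher tension means higher frequency; the adjustment raises the guitar string's frequency.
The beat rate fell, so the adjustment moved the guitar string toward 467 Hz — it must have started below the reference.

458 Hz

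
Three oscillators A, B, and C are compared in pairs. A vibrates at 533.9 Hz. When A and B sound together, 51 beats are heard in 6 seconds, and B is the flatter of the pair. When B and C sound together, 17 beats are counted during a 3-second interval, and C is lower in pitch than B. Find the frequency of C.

519.7333 Hz

A–B: Beat frequency = 51/6 = 8.5 Hz.
B is below A, so f_B = 533.9 − 8.5 = 525.4 Hz.
B–C: Beat frequency = 17/3 = 5.6667 Hz.
C is below B, so f_C = 525.4 − 5.6667 = 519.7333 Hz.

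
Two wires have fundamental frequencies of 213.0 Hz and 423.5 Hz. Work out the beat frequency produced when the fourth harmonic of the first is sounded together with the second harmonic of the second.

5.0 Hz

Fourth harmonic of the first: 4·213.0 = 852.0 Hz.
Second harmonic of the second: 2·423.5 = 847.0 Hz.
f_beat = |852.0 − 847.0| = 5.0 Hz.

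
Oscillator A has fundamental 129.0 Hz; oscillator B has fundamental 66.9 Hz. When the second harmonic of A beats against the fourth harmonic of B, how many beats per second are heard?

9.6 Hz

Second harmonic of the first: 2·129.0 = 258.0 Hz.
Fourth harmonic of the second: 4·66.9 = 267.6 Hz.
f_beat = |258.0 − 267.6| = 9.6 Hz.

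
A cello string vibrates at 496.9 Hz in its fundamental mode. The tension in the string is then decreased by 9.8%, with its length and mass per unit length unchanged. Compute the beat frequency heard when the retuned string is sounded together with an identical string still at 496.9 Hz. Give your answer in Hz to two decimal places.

For a string, f ∝ √T, so the new frequency is 496.9·√0.902 = 471.9242 Hz.
f_beat = |471.9242 − 496.9| = 24.98 Hz.

24.98 Hz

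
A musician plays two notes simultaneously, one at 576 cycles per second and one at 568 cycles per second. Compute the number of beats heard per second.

8 Hz

The beat frequency equals the magnitude of the frequency difference.
|576 − 568| = 8 Hz.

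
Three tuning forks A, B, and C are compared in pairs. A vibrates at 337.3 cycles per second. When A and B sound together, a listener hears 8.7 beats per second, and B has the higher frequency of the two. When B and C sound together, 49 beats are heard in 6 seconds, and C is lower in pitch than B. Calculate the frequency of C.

B is above A, so f_B = 337.3 + 8.7 = 346 Hz.
B–C: Beat frequency = 49/6 = 8.1667 Hz.
C is below B, so f_C = 346 − 8.1667 = 337.8333 Hz.

337.8333 Hz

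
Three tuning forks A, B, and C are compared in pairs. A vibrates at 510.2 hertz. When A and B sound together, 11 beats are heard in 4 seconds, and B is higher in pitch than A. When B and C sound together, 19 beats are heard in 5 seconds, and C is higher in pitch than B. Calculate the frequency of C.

516.75 Hz

A–B: Beat frequency = 11/4 = 2.75 Hz.
B is above A, so f_B = 510.2 + 2.75 = 512.95 Hz.
B–C: Beat frequency = 19/5 = 3.8 Hz.
C is above B, so f_C = 512.95 + 3.8 = 516.75 Hz.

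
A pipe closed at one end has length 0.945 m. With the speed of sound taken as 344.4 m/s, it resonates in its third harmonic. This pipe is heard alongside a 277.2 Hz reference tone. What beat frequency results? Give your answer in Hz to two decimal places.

3.87 Hz

Closed pipe (odd harmonics): f_n = n·v/(4L) = 3·344.4/(4·0.945) = 273.3333 Hz.
f_beat = |273.3333 − 277.2| = 3.87 Hz.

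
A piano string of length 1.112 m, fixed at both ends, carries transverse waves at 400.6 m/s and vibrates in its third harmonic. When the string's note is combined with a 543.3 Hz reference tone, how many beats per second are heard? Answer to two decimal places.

For a string fixed at both ends, f_n = n·v/(2L) = 3·400.6/(2·1.112) = 540.3777 Hz.
f_beat = |540.3777 − 543.3| = 2.92 Hz.

2.92 Hz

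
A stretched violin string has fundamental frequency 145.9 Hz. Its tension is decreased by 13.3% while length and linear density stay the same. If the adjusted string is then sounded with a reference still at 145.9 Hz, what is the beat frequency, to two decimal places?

10.05 Hz

For a string, f ∝ √T, so the new frequency is 145.9·√0.867 = 135.8516 Hz.
f_beat = |135.8516 − 145.9| = 10.05 Hz.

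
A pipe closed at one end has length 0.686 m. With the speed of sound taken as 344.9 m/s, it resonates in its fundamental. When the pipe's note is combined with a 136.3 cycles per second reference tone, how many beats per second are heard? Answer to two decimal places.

Closed pipe (odd harmonics): f_n = n·v/(4L) = 1·344.9/(4·0.686) = 125.6924 Hz.
f_beat = |125.6924 − 136.3| = 10.61 Hz.

10.61 Hz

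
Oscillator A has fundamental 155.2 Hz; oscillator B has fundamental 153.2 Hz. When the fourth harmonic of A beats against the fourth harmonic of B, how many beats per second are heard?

8.0 Hz

Fourth harmonic of the first: 4·155.2 = 620.8 Hz.
Fourth harmonic of the second: 4·153.2 = 612.8 Hz.
f_beat = |620.8 − 612.8| = 8.0 Hz.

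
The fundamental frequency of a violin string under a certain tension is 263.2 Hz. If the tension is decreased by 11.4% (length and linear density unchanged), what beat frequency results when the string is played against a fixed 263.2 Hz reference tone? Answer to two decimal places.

For a string, f ∝ √T, so the new frequency is 263.2·√0.886 = 247.7438 Hz.
f_beat = |247.7438 − 263.2| = 15.46 Hz.

15.46 Hz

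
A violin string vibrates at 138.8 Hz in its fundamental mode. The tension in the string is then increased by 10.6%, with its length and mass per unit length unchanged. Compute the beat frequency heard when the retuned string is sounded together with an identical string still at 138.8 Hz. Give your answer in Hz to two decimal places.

7.17 Hz

For a string, f ∝ √T, so the new frequency is 138.8·√1.106 = 145.9712 Hz.
f_beat = |145.9712 − 138.8| = 7.17 Hz.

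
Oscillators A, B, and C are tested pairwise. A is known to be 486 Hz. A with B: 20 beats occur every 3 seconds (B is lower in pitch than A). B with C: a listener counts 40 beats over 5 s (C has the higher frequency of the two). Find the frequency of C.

A–B: Beat frequency = 20/3 = 6.6667 Hz.
B is below A, so f_B = 486 − 6.6667 = 479.3333 Hz.
B–C: Beat frequency = 40/5 = 8 Hz.
C is above B, so f_C = 479.3333 + 8 = 487.3333 Hz.

487.3333 Hz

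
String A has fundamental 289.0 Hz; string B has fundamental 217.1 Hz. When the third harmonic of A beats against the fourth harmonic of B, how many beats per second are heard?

1.4 Hz

Third harmonic of the first: 3·289.0 = 867.0 Hz.
Fourth harmonic of the second: 4·217.1 = 868.4 Hz.
f_beat = |867.0 − 868.4| = 1.4 Hz.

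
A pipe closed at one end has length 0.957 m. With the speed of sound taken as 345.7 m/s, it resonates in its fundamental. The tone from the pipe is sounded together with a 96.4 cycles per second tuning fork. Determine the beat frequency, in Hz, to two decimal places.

6.09 Hz

Closed pipe (odd harmonics): f_n = n·v/(4L) = 1·345.7/(4·0.957) = 90.3083 Hz.
f_beat = |90.3083 − 96.4| = 6.09 Hz.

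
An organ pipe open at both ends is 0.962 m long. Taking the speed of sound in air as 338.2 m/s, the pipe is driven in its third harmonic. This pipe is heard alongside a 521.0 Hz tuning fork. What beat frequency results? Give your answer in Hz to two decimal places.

Open pipe: f_n = n·v/(2L) = 3·338.2/(2·0.962) = 527.3389 Hz.
f_beat = |527.3389 − 521.0| = 6.34 Hz.

6.34 Hz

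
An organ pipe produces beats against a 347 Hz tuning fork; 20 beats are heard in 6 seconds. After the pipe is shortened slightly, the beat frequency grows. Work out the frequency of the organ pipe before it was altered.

Beat frequency = 20/6 = 3.3333 Hz.
|f − 347| = 3.3333, so the organ pipe was at either 343.6667 Hz or 350.3333 Hz.
A shorter pipe has a higher fundamental; the adjustment raises the organ pipe's frequency.
The beat rate rose, so the adjustment moved the organ pipe further from 347 Hz — it was already above the reference.

350.3333 Hz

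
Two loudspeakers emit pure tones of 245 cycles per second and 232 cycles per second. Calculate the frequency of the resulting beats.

Beats arise from superposition of two nearby frequencies; the beat rate is |f₁ − f₂|.
|245 − 232| = 13 Hz.

13 Hz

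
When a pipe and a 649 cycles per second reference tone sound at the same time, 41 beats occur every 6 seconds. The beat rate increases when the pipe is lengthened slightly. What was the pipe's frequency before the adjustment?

642.1667 Hz

Beat frequency = 41/6 = 6.8333 Hz.
|f − 649| = 6.8333, so the pipe was at either 642.1667 Hz or 655.8333 Hz.
A longer pipe has a lower fundamental; the adjustment lowers the pipe's frequency.
The beat rate rose, so the adjustment moved the pipe further from 649 Hz — it was already below the reference.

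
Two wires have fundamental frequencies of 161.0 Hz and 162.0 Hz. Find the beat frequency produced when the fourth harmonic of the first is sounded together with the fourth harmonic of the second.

Fourth harmonic of the first: 4·161.0 = 644.0 Hz.
Fourth harmonic of the second: 4·162.0 = 648.0 Hz.
f_beat = |644.0 − 648.0| = 4.0 Hz.

4.0 Hz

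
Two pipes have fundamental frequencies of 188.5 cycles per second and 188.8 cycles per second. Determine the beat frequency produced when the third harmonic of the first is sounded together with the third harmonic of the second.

0.9 Hz

Third harmonic of the first: 3·188.5 = 565.5 Hz.
Third harmonic of the second: 3·188.8 = 566.4 Hz.
f_beat = |565.5 − 566.4| = 0.9 Hz.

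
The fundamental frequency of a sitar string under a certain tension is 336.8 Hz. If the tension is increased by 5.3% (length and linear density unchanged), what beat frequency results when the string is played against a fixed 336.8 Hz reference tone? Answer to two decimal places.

For a string, f ∝ √T, so the new frequency is 336.8·√1.053 = 345.6100 Hz.
f_beat = |345.6100 − 336.8| = 8.81 Hz.

8.81 Hz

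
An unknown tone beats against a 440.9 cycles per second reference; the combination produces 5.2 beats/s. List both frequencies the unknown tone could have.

|f − 440.9| = 5.2, so f = 440.9 ± 5.2.

435.7 Hz or 446.1 Hz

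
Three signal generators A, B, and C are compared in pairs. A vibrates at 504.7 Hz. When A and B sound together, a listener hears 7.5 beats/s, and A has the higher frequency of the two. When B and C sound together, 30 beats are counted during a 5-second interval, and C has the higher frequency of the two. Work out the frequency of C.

503.2 Hz

B is below A, so f_B = 504.7 − 7.5 = 497.2 Hz.
B–C: Beat frequency = 30/5 = 6 Hz.
C is above B, so f_C = 497.2 + 6 = 503.2 Hz.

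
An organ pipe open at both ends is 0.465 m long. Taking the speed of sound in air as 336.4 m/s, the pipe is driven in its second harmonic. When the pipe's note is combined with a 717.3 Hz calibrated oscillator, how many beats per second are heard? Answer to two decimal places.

Open pipe: f_n = n·v/(2L) = 2·336.4/(2·0.465) = 723.4409 Hz.
f_beat = |723.4409 − 717.3| = 6.14 Hz.

6.14 Hz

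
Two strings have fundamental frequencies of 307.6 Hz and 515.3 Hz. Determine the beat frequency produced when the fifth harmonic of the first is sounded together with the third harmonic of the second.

7.9 Hz

Fifth harmonic of the first: 5·307.6 = 1538.0 Hz.
Third harmonic of the second: 3·515.3 = 1545.9 Hz.
f_beat = |1538.0 − 1545.9| = 7.9 Hz.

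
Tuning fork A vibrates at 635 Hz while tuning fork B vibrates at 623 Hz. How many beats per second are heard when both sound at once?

Beats arise from superposition of two nearby frequencies; the beat rate is |f₁ − f₂|.
|635 − 623| = 12 Hz.

12 Hz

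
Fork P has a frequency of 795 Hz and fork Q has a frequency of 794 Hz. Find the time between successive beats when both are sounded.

f_beat = |795 − 794| = 1 Hz.
Beat period T = 1 / f_beat = 1 / 1 s.

1.000 s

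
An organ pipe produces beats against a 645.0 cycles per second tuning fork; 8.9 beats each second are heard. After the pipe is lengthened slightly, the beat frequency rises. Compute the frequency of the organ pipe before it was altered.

|f − 645.0| = 8.9, so the organ pipe was at either 636.1 Hz or 653.9 Hz.
A longer pipe has a lower fundamental; the adjustment lowers the organ pipe's frequency.
The beat rate rose, so the adjustment moved the organ pipe further from 645.0 Hz — it was already below the reference.

636.1 Hz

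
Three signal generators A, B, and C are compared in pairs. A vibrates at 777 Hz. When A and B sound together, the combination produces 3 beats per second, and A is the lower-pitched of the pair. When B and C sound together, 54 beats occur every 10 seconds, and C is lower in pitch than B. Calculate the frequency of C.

B is above A, so f_B = 777 + 3 = 780 Hz.
B–C: Beat frequency = 54/10 = 5.4 Hz.
C is below B, so f_C = 780 − 5.4 = 774.6 Hz.

774.6 Hz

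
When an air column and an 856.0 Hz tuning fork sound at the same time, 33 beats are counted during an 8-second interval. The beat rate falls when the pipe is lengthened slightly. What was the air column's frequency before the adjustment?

860.125 Hz

Beat frequency = 33/8 = 4.125 Hz.
|f − 856.0| = 4.125, so the air column was at either 851.875 Hz or 860.125 Hz.
A longer pipe has a lower fundamental; the adjustment lowers the air column's frequency.
The beat rate fell, so the adjustment moved the air column toward 856.0 Hz — it must have started above the reference.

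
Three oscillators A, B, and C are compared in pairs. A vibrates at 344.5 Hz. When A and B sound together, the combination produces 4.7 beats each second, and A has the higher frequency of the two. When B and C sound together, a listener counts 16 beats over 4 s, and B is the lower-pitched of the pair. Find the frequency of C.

B is below A, so f_B = 344.5 − 4.7 = 339.8 Hz.
B–C: Beat frequency = 16/4 = 4 Hz.
C is above B, so f_C = 339.8 + 4 = 343.8 Hz.

343.8 Hz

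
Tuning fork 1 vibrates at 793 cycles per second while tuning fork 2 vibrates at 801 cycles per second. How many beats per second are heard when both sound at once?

8 Hz

Beats arise from superposition of two nearby frequencies; the beat rate is |f₁ − f₂|.
|793 − 801| = 8 Hz.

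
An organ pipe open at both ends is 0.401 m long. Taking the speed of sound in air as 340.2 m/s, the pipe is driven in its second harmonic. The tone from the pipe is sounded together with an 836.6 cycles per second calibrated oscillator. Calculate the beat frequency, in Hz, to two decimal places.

Open pipe: f_n = n·v/(2L) = 2·340.2/(2·0.401) = 848.3791 Hz.
f_beat = |848.3791 − 836.6| = 11.78 Hz.

11.78 Hz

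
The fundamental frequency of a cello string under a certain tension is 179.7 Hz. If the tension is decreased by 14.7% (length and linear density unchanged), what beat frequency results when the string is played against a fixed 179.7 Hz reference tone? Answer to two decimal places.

13.73 Hz

For a string, f ∝ √T, so the new frequency is 179.7·√0.853 = 165.9673 Hz.
f_beat = |165.9673 − 179.7| = 13.73 Hz.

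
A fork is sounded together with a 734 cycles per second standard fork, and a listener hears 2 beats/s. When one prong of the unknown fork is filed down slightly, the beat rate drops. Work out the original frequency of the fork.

732 Hz

|f − 734| = 2, so the fork was at either 732 Hz or 736 Hz.
Filing a prong removes mass and raises the fork's frequency; the adjustment raises the fork's frequency.
The beat rate fell, so the adjustment moved the fork toward 734 Hz — it must have started below the reference.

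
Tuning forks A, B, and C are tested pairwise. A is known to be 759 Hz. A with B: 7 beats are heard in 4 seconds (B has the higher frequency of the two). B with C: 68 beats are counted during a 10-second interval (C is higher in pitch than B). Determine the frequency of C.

767.55 Hz

A–B: Beat frequency = 7/4 = 1.75 Hz.
B is above A, so f_B = 759 + 1.75 = 760.75 Hz.
B–C: Beat frequency = 68/10 = 6.8 Hz.
C is above B, so f_C = 760.75 + 6.8 = 767.55 Hz.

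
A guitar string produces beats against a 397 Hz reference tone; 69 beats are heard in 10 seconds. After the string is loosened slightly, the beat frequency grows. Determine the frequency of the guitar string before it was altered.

Beat frequency = 69/10 = 6.9 Hz.
|f − 397| = 6.9, so the guitar string was at either 390.1 Hz or 403.9 Hz.
Reducing tension lowers a string's frequency; the adjustment lowers the guitar string's frequency.
The beat rate rose, so the adjustment moved the guitar string further from 397 Hz — it was already below the reference.

390.1 Hz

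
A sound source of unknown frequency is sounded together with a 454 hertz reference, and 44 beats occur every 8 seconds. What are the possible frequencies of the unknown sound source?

448.5 Hz or 459.5 Hz

Beat frequency = 44/8 = 5.5 Hz.
|f − 454| = 5.5, so f = 454 ± 5.5.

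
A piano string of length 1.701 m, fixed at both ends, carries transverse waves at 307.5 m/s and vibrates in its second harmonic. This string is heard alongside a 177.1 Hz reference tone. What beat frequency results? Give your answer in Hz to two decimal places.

3.68 Hz

For a string fixed at both ends, f_n = n·v/(2L) = 2·307.5/(2·1.701) = 180.7760 Hz.
f_beat = |180.7760 − 177.1| = 3.68 Hz.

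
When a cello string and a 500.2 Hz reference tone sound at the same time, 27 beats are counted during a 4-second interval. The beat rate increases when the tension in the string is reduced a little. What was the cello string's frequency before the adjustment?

493.45 Hz

Beat frequency = 27/4 = 6.75 Hz.
|f − 500.2| = 6.75, so the cello string was at either 493.45 Hz or 506.95 Hz.
Lower tension means lower frequency; the adjustment lowers the cello string's frequency.
The beat rate rose, so the adjustment moved the cello string further from 500.2 Hz — it was already below the reference.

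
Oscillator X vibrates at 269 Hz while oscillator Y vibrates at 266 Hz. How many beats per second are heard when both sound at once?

3 Hz

Beats arise from superposition of two nearby frequencies; the beat rate is |f₁ − f₂|.
|269 − 266| = 3 Hz.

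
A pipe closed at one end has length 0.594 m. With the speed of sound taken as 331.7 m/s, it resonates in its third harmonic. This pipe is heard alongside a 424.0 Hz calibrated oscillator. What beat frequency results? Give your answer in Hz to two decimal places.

5.19 Hz

Closed pipe (odd harmonics): f_n = n·v/(4L) = 3·331.7/(4·0.594) = 418.8131 Hz.
f_beat = |418.8131 − 424.0| = 5.19 Hz.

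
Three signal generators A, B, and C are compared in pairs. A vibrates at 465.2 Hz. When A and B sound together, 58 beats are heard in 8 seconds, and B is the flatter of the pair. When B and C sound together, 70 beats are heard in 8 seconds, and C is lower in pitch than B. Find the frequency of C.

A–B: Beat frequency = 58/8 = 7.25 Hz.
B is below A, so f_B = 465.2 − 7.25 = 457.95 Hz.
B–C: Beat frequency = 70/8 = 8.75 Hz.
C is below B, so f_C = 457.95 − 8.75 = 449.2 Hz.

449.2 Hz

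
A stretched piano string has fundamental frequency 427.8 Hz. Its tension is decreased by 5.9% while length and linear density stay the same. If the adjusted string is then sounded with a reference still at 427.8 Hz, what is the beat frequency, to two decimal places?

For a string, f ∝ √T, so the new frequency is 427.8·√0.941 = 414.9881 Hz.
f_beat = |414.9881 − 427.8| = 12.81 Hz.

12.81 Hz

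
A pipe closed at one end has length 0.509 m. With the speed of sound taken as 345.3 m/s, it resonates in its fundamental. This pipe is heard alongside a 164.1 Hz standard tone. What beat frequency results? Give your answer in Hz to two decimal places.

5.50 Hz

Closed pipe (odd harmonics): f_n = n·v/(4L) = 1·345.3/(4·0.509) = 169.5972 Hz.
f_beat = |169.5972 − 164.1| = 5.50 Hz.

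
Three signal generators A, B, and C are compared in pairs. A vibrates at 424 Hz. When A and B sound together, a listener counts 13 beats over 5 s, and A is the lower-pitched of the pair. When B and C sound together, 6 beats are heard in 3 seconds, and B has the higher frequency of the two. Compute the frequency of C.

A–B: Beat frequency = 13/5 = 2.6 Hz.
B is above A, so f_B = 424 + 2.6 = 426.6 Hz.
B–C: Beat frequency = 6/3 = 2 Hz.
C is below B, so f_C = 426.6 − 2 = 424.6 Hz.

424.6 Hz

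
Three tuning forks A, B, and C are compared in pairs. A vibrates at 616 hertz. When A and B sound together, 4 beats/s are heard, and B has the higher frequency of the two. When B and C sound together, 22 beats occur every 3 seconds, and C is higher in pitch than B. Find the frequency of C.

B is above A, so f_B = 616 + 4 = 620 Hz.
B–C: Beat frequency = 22/3 = 7.3333 Hz.
C is above B, so f_C = 620 + 7.3333 = 627.3333 Hz.

627.3333 Hz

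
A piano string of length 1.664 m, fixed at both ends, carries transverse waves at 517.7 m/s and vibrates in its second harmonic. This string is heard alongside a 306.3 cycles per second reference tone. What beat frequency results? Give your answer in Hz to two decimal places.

For a string fixed at both ends, f_n = n·v/(2L) = 2·517.7/(2·1.664) = 311.1178 Hz.
f_beat = |311.1178 − 306.3| = 4.82 Hz.

4.82 Hz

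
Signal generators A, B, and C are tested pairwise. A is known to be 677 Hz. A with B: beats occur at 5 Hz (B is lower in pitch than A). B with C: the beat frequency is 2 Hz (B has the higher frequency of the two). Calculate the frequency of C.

670 Hz

B is below A, so f_B = 677 − 5 = 672 Hz.
C is below B, so f_C = 672 − 2 = 670 Hz.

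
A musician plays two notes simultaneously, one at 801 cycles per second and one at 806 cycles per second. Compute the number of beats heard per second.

f_beat = |f₁ − f₂|.
|801 − 806| = 5 Hz.

5 Hz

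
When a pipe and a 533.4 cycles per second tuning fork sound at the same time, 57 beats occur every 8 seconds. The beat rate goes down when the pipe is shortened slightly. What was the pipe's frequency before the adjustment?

Beat frequency = 57/8 = 7.125 Hz.
|f − 533.4| = 7.125, so the pipe was at either 526.275 Hz or 540.525 Hz.
A shorter pipe has a higher fundamental; the adjustment raises the pipe's frequency.
The beat rate fell, so the adjustment moved the pipe toward 533.4 Hz — it must have started below the reference.

526.275 Hz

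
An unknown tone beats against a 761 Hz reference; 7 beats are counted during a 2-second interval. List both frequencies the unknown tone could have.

757.5 Hz or 764.5 Hz

Beat frequency = 7/2 = 3.5 Hz.
|f − 761| = 3.5, so f = 761 ± 3.5.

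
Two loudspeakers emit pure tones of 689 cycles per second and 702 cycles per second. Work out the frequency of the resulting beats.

13 Hz

The beat frequency equals the magnitude of the frequency difference.
|689 − 702| = 13 Hz.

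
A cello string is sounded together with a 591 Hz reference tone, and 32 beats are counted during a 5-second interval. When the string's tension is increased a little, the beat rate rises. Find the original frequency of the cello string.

597.4 Hz

Beat frequency = 32/5 = 6.4 Hz.
|f − 591| = 6.4, so the cello string was at either 584.6 Hz or 597.4 Hz.
Higher tension means higher frequency; the adjustment raises the cello string's frequency.
The beat rate rose, so the adjustment moved the cello string further from 591 Hz — it was already above the reference.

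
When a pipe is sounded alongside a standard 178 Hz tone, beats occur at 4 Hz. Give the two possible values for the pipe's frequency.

|f − 178| = 4, so f = 178 ± 4.

174 Hz or 182 Hz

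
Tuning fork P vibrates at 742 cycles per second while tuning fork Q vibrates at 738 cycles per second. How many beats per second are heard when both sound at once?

4 Hz

Beats arise from superposition of two nearby frequencies; the beat rate is |f₁ − f₂|.
|742 − 738| = 4 Hz.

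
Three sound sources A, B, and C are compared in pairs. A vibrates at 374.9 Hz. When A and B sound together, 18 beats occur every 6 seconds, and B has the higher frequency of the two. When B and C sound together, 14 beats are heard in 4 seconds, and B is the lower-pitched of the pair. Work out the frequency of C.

A–B: Beat frequency = 18/6 = 3 Hz.
B is above A, so f_B = 374.9 + 3 = 377.9 Hz.
B–C: Beat frequency = 14/4 = 3.5 Hz.
C is above B, so f_C = 377.9 + 3.5 = 381.4 Hz.

381.4 Hz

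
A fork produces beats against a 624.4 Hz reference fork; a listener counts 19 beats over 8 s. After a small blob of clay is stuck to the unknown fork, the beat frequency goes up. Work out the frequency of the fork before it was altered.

Beat frequency = 19/8 = 2.375 Hz.
|f − 624.4| = 2.375, so the fork was at either 622.025 Hz or 626.775 Hz.
Adding mass to a fork lowers its frequency; the adjustment lowers the fork's frequency.
The beat rate rose, so the adjustment moved the fork further from 624.4 Hz — it was already below the reference.

622.025 Hz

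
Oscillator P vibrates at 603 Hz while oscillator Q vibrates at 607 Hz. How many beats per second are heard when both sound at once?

Beats arise from superposition of two nearby frequencies; the beat rate is |f₁ − f₂|.
|603 − 607| = 4 Hz.

4 Hz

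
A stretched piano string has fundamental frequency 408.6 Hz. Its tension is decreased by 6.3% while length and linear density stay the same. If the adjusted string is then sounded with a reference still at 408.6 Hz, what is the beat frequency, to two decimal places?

For a string, f ∝ √T, so the new frequency is 408.6·√0.937 = 395.5197 Hz.
f_beat = |395.5197 − 408.6| = 13.08 Hz.

13.08 Hz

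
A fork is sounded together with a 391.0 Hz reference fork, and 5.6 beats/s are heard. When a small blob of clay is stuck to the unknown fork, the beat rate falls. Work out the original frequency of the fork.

|f − 391.0| = 5.6, so the fork was at either 385.4 Hz or 396.6 Hz.
Adding mass to a fork lowers its frequency; the adjustment lowers the fork's frequency.
The beat rate fell, so the adjustment moved the fork toward 391.0 Hz — it must have started above the reference.

396.6 Hz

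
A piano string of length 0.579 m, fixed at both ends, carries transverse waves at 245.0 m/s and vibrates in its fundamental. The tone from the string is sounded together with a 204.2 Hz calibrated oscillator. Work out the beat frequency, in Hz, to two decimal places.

7.37 Hz

For a string fixed at both ends, f_n = n·v/(2L) = 1·245.0/(2·0.579) = 211.5717 Hz.
f_beat = |211.5717 − 204.2| = 7.37 Hz.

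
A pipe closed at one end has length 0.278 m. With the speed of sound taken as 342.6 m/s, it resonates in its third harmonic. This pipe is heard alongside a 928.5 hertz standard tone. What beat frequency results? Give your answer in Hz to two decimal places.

Closed pipe (odd harmonics): f_n = n·v/(4L) = 3·342.6/(4·0.278) = 924.2806 Hz.
f_beat = |924.2806 − 928.5| = 4.22 Hz.

4.22 Hz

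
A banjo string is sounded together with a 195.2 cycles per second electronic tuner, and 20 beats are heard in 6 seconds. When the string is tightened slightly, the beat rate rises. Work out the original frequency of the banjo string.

Beat frequency = 20/6 = 3.3333 Hz.
|f − 195.2| = 3.3333, so the banjo string was at either 191.8667 Hz or 198.5333 Hz.
Increasing tension raises a string's frequency; the adjustment raises the banjo string's frequency.
The beat rate rose, so the adjustment moved the banjo string further from 195.2 Hz — it was already above the reference.

198.5333 Hz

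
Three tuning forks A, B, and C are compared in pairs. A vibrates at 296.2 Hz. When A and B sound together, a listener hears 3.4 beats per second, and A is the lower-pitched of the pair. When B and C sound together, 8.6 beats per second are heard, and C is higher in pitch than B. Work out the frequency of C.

308.2 Hz

B is above A, so f_B = 296.2 + 3.4 = 299.6 Hz.
C is above B, so f_C = 299.6 + 8.6 = 308.2 Hz.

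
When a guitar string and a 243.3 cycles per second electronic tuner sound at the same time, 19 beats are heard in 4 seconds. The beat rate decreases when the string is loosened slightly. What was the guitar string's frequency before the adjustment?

248.05 Hz

Beat frequency = 19/4 = 4.75 Hz.
|f − 243.3| = 4.75, so the guitar string was at either 238.55 Hz or 248.05 Hz.
Reducing tension lowers a string's frequency; the adjustment lowers the guitar string's frequency.
The beat rate fell, so the adjustment moved the guitar string toward 243.3 Hz — it must have started above the reference.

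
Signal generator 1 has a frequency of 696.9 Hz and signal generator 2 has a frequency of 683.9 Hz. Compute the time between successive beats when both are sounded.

0.077 s

f_beat = |696.9 − 683.9| = 13 Hz.
Beat period T = 1 / f_beat = 1 / 13 s.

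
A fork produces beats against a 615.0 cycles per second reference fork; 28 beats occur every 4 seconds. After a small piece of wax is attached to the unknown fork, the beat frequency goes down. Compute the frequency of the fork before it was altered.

Beat frequency = 28/4 = 7 Hz.
|f − 615.0| = 7, so the fork was at either 608 Hz or 622 Hz.
Loading a fork with wax lowers its frequency; the adjustment lowers the fork's frequency.
The beat rate fell, so the adjustment moved the fork toward 615.0 Hz — it must have started above the reference.

622 Hz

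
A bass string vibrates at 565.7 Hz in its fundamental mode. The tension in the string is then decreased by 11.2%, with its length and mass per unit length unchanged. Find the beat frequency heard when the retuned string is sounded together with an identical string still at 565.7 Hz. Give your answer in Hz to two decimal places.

32.62 Hz

For a string, f ∝ √T, so the new frequency is 565.7·√0.888 = 533.0803 Hz.
f_beat = |533.0803 − 565.7| = 32.62 Hz.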